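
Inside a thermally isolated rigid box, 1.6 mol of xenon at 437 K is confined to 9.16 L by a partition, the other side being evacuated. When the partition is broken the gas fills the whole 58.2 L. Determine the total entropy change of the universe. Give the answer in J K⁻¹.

For an ideal gas in free expansion Q = 0 and W = 0, so T is unchanged.
Entropy is a state function; using a reversible isothermal path, ΔS_gas = nR ln(V₂/V₁) = 1.6 × 8.314 × ln(58.2/9.16) = 24.6 J/K.
The insulated surroundings exchange no heat, so ΔS_surr = 0 and ΔS_universe = ΔS_gas.

ΔS_universe = 24.6 J/K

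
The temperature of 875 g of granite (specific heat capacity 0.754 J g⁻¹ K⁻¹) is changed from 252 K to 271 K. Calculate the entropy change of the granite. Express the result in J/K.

ΔS = 48 J/K

ΔS = ∫dQ_rev/T = m c ln(T₂/T₁) = 875 × 0.754 × ln(271/252) = 48 J/K.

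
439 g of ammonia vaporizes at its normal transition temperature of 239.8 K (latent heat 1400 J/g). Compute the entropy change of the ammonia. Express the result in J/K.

Heat absorbed by the substance: Q = mL = 439 × 1400 = 614600 J.
At constant T, ΔS = Q_rev/T = 614600 / 239.8 = 2560 J/K.

ΔS = 2560 J/K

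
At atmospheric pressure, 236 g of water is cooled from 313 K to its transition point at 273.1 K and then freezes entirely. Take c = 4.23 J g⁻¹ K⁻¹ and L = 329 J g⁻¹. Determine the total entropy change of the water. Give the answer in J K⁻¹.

Cooling step: ΔS₁ = m c ln(T_tr/T_i) = 236 × 4.23 × ln(273.1/313) = -136.1 J/K.
Phase change: ΔS₂ = −mL/T_tr = −236 × 329 / 273.1 = -284.3 J/K.
ΔS_total = (-136.1) + (-284.3) = -420 J/K.

ΔS = -420 J/K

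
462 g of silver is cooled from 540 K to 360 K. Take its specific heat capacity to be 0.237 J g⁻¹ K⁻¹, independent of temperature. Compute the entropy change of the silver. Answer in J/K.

ΔS = ∫dQ_rev/T = m c ln(T₂/T₁) = 462 × 0.237 × ln(360/540) = -44.4 J/K.

ΔS = -44.4 J/K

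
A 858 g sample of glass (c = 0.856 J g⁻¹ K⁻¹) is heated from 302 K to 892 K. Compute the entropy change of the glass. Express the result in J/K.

ΔS = 795 J/K

ΔS = ∫dQ_rev/T = m c ln(T₂/T₁) = 858 × 0.856 × ln(892/302) = 795 J/K.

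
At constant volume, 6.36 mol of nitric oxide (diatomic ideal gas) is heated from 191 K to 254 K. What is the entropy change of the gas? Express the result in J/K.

ΔS = 37.7 J/K

At constant volume, ΔS = nC_V ln(T₂/T₁) with C_V = 5R/2 = 20.79 J mol⁻¹ K⁻¹.
ΔS = 6.36 × 20.79 × ln(254/191) = 37.7 J/K.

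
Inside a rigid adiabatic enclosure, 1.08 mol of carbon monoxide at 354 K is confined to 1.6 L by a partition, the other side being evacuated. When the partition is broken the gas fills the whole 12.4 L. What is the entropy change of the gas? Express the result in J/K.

No heat is exchanged and no work is done, so the ideal-gas temperature stays constant.
Entropy is a state function; using a reversible isothermal path, ΔS_gas = nR ln(V₂/V₁) = 1.08 × 8.314 × ln(12.4/1.6) = 18.4 J/K.

ΔS_gas = 18.4 J/K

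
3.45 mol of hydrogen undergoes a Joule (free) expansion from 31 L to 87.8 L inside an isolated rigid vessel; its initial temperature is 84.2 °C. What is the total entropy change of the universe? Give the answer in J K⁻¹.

ΔS_universe = 29.9 J/K

For an ideal gas in free expansion Q = 0 and W = 0, so T is unchanged.
Entropy is a state function; using a reversible isothermal path, ΔS_gas = nR ln(V₂/V₁) = 3.45 × 8.314 × ln(87.8/31) = 29.9 J/K.
The insulated surroundings exchange no heat, so ΔS_surr = 0 and ΔS_universe = ΔS_gas.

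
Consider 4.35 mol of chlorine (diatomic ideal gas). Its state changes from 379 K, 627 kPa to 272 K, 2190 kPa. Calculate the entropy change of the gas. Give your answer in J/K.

ΔS = -87.2 J/K

ΔS = nC_p ln(T₂/T₁) − nR ln(P₂/P₁), with C_p = 7R/2 = 29.1 J mol⁻¹ K⁻¹ for a diatomic ideal gas.
ΔS = 4.35 × [29.1 × ln(272/379) − 8.314 × ln(2190/627)] = -87.2 J/K.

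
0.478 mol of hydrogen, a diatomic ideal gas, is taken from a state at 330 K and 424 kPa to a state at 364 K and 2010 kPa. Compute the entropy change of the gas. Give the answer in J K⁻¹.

ΔS = -4.82 J/K

ΔS = nC_p ln(T₂/T₁) − nR ln(P₂/P₁), with C_p = 7R/2 = 29.1 J mol⁻¹ K⁻¹ for a diatomic ideal gas.
ΔS = 0.478 × [29.1 × ln(364/330) − 8.314 × ln(2010/424)] = -4.82 J/K.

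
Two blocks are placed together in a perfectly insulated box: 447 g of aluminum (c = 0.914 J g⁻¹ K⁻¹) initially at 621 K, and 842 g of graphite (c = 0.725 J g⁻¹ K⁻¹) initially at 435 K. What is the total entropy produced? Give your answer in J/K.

ΔS_total = 15.8 J/K

Energy balance: T_f = (m₁c₁T₁ + m₂c₂T₂)/(m₁c₁ + m₂c₂) = 509.57 K.
ΔS₁ = m₁c₁ ln(T_f/T₁) = 408.558 × ln(509.57/621) = -80.79 J/K.
ΔS₂ = m₂c₂ ln(T_f/T₂) = 610.45 × ln(509.57/435) = 96.59 J/K.
ΔS_total = -80.79 + 96.59 = 15.8 J/K.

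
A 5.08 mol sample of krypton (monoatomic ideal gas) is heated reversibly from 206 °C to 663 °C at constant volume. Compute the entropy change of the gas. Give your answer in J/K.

In kelvin: T₁ = 479.15 K, T₂ = 936.15 K. At constant volume, ΔS = nC_V ln(T₂/T₁) with C_V = 3R/2 = 12.47 J mol⁻¹ K⁻¹.
ΔS = 5.08 × 12.47 × ln(936.15/479.15) = 42.4 J/K.

ΔS = 42.4 J/K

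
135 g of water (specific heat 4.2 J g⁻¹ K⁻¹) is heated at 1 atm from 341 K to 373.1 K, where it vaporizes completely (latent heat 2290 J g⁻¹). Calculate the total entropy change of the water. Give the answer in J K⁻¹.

ΔS = 880 J/K

Warming step: ΔS₁ = m c ln(T_tr/T_i) = 135 × 4.2 × ln(373.1/341) = 51.01 J/K.
Phase change: ΔS₂ = +mL/T_tr = 135 × 2290 / 373.1 = 828.6 J/K.
ΔS_total = (51.01) + (828.6) = 880 J/K.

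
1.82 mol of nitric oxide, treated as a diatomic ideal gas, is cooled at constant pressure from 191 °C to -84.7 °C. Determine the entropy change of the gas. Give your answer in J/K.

In kelvin: T₁ = 464.15 K, T₂ = 188.45 K. At constant pressure, ΔS = nC_p ln(T₂/T₁) with C_p = 7R/2 = 29.1 J mol⁻¹ K⁻¹.
ΔS = 1.82 × 29.1 × ln(188.45/464.15) = -47.7 J/K.

ΔS = -47.7 J/K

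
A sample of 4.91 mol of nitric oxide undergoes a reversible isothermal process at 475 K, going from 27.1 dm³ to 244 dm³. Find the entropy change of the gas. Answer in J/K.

ΔS_gas = 89.7 J/K

For an isothermal ideal gas ΔS_gas = nR ln(V₂/V₁) = 4.91 × 8.314 × ln(244/27.1) = 89.7 J/K.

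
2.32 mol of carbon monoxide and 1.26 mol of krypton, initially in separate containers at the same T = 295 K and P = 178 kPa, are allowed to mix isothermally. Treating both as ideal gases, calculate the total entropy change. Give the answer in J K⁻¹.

ΔS_mix = 19.3 J/K

Mole fractions: x_A = 2.32/3.58 = 0.648, x_B = 0.352.
ΔS_mix = −R(n_A ln x_A + n_B ln x_B) = −8.314 × (2.32 ln 0.648 + 1.26 ln 0.352) = 19.3 J/K.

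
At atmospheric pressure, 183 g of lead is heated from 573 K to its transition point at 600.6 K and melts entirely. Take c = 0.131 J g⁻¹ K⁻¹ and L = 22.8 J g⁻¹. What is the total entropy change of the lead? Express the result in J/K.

ΔS = 8.07 J/K

Warming step: ΔS₁ = m c ln(T_tr/T_i) = 183 × 0.131 × ln(600.6/573) = 1.128 J/K.
Phase change: ΔS₂ = +mL/T_tr = 183 × 22.8 / 600.6 = 6.947 J/K.
ΔS_total = (1.128) + (6.947) = 8.07 J/K.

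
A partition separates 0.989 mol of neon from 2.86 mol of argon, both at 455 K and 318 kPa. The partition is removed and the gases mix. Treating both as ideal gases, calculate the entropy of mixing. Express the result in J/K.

Mole fractions: x_A = 0.989/3.85 = 0.257, x_B = 0.743.
ΔS_mix = −R(n_A ln x_A + n_B ln x_B) = −8.314 × (0.989 ln 0.257 + 2.86 ln 0.743) = 18.2 J/K.

ΔS_mix = 18.2 J/K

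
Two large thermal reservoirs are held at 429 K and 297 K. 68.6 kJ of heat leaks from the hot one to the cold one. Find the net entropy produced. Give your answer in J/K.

ΔS_hot = −Q/T_H = −68600/429 = -159.9 J/K and ΔS_cold = +Q/T_C = 68600/297 = 231 J/K.
ΔS_total = -159.9 + 231 = 71.1 J/K, positive as the second law requires.

ΔS_total = 71.1 J/K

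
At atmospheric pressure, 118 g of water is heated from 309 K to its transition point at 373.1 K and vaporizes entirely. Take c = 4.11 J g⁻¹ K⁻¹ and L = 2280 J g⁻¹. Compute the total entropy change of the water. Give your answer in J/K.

ΔS = 813 J/K

Warming step: ΔS₁ = m c ln(T_tr/T_i) = 118 × 4.11 × ln(373.1/309) = 91.42 J/K.
Phase change: ΔS₂ = +mL/T_tr = 118 × 2280 / 373.1 = 721.1 J/K.
ΔS_total = (91.42) + (721.1) = 813 J/K.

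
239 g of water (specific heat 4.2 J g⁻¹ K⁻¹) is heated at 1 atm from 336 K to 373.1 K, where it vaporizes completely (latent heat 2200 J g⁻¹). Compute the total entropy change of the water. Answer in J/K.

ΔS = 1510 J/K

Warming step: ΔS₁ = m c ln(T_tr/T_i) = 239 × 4.2 × ln(373.1/336) = 105.1 J/K.
Phase change: ΔS₂ = +mL/T_tr = 239 × 2200 / 373.1 = 1409 J/K.
ΔS_total = (105.1) + (1409) = 1510 J/K.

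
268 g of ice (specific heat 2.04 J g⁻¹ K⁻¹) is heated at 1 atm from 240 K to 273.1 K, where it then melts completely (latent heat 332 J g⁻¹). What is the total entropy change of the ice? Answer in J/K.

ΔS = 396 J/K

Warming step: ΔS₁ = m c ln(T_tr/T_i) = 268 × 2.04 × ln(273.1/240) = 70.64 J/K.
Phase change: ΔS₂ = +mL/T_tr = 268 × 332 / 273.1 = 325.8 J/K.
ΔS_total = (70.64) + (325.8) = 396 J/K.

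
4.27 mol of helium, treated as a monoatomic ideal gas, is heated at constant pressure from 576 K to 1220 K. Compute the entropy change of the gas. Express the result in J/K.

At constant pressure, ΔS = nC_p ln(T₂/T₁) with C_p = 5R/2 = 20.79 J mol⁻¹ K⁻¹.
ΔS = 4.27 × 20.79 × ln(1220/576) = 66.6 J/K.

ΔS = 66.6 J/K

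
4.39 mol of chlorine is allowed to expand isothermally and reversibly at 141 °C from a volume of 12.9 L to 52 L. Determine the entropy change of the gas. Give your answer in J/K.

For an isothermal ideal gas ΔS_gas = nR ln(V₂/V₁) = 4.39 × 8.314 × ln(52/12.9) = 50.9 J/K.

ΔS_gas = 50.9 J/K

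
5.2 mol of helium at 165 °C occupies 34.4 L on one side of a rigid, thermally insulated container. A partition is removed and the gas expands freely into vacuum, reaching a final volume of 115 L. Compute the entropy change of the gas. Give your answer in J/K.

No heat is exchanged and no work is done, so the ideal-gas temperature stays constant.
Entropy is a state function; using a reversible isothermal path, ΔS_gas = nR ln(V₂/V₁) = 5.2 × 8.314 × ln(115/34.4) = 52.2 J/K.

ΔS_gas = 52.2 J/K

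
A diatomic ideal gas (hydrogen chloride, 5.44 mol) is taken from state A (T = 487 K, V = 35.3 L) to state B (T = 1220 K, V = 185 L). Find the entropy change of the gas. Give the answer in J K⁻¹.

Entropy is a state function: ΔS = nC_V ln(T₂/T₁) + nR ln(V₂/V₁), with C_V = 5R/2 = 20.79 J mol⁻¹ K⁻¹ for a diatomic ideal gas.
ΔS = 5.44 × [20.79 × ln(1220/487) + 8.314 × ln(185/35.3)] = 179 J/K.

ΔS = 179 J/K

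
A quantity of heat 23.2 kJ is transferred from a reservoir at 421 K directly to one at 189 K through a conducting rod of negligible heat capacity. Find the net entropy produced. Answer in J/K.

ΔS_total = 67.6 J/K

ΔS_hot = −Q/T_H = −23200/421 = -55.107 J/K and ΔS_cold = +Q/T_C = 23200/189 = 122.75 J/K.
ΔS_total = -55.107 + 122.75 = 67.6 J/K, positive as the second law requires.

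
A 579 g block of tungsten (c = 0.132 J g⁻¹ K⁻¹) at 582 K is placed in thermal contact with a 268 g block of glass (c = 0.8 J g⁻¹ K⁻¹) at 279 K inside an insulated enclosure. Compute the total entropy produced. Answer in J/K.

ΔS_total = 16.8 J/K

Energy balance: T_f = (m₁c₁T₁ + m₂c₂T₂)/(m₁c₁ + m₂c₂) = 358.63 K.
ΔS₁ = m₁c₁ ln(T_f/T₁) = 76.428 × ln(358.63/582) = -37.01 J/K.
ΔS₂ = m₂c₂ ln(T_f/T₂) = 214.4 × ln(358.63/279) = 53.83 J/K.
ΔS_total = -37.01 + 53.83 = 16.8 J/K.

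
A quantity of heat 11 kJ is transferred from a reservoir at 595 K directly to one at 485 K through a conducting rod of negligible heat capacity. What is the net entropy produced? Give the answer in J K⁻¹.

ΔS_hot = −Q/T_H = −11000/595 = -18.49 J/K and ΔS_cold = +Q/T_C = 11000/485 = 22.68 J/K.
ΔS_total = -18.49 + 22.68 = 4.19 J/K, positive as the second law requires.

ΔS_total = 4.19 J/K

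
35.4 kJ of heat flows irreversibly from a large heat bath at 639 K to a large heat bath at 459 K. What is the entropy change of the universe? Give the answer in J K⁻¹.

ΔS_hot = −Q/T_H = −35400/639 = -55.4 J/K and ΔS_cold = +Q/T_C = 35400/459 = 77.12 J/K.
ΔS_total = -55.4 + 77.12 = 21.7 J/K, positive as the second law requires.

ΔS_total = 21.7 J/K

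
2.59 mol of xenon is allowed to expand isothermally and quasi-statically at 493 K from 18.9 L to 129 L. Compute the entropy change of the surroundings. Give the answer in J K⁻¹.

ΔS_surr = -41.4 J/K

For an isothermal ideal gas ΔS_gas = nR ln(V₂/V₁) = 2.59 × 8.314 × ln(129/18.9) = 41.4 J/K.
The process is reversible, so ΔS_surr = −ΔS_gas = -41.4 J/K and ΔS_universe = 0.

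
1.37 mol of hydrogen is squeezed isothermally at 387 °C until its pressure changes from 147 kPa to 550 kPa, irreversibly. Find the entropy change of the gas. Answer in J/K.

ΔS_gas = -15 J/K

Entropy is a state function, so ΔS_gas depends only on the end states.
For an isothermal ideal gas ΔS_gas = nR ln(P₁/P₂) = 1.37 × 8.314 × ln(147/550) = -15 J/K.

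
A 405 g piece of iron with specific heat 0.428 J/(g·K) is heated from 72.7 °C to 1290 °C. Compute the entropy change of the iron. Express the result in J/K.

ΔS = 261 J/K

In kelvin: T₁ = 345.85 K, T₂ = 1563.15 K. ΔS = ∫dQ_rev/T = m c ln(T₂/T₁) = 405 × 0.428 × ln(1563.15/345.85) = 261 J/K.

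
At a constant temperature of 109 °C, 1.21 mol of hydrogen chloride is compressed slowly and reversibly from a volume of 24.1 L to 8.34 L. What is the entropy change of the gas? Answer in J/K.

ΔS_gas = -10.7 J/K

For an isothermal ideal gas ΔS_gas = nR ln(V₂/V₁) = 1.21 × 8.314 × ln(8.34/24.1) = -10.7 J/K.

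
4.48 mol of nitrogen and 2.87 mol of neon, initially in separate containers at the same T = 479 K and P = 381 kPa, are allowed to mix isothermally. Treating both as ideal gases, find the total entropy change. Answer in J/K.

Mole fractions: x_A = 4.48/7.35 = 0.61, x_B = 0.39.
ΔS_mix = −R(n_A ln x_A + n_B ln x_B) = −8.314 × (4.48 ln 0.61 + 2.87 ln 0.39) = 40.9 J/K.

ΔS_mix = 40.9 J/K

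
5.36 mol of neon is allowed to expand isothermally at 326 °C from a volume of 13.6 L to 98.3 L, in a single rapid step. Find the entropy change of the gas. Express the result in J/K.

Entropy is a state function, so ΔS_gas depends only on the end states.
For an isothermal ideal gas ΔS_gas = nR ln(V₂/V₁) = 5.36 × 8.314 × ln(98.3/13.6) = 88.1 J/K.

ΔS_gas = 88.1 J/K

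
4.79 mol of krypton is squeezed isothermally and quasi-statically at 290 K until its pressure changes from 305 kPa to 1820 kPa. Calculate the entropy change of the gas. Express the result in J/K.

ΔS_gas = -71.1 J/K

For an isothermal ideal gas ΔS_gas = nR ln(P₁/P₂) = 4.79 × 8.314 × ln(305/1820) = -71.1 J/K.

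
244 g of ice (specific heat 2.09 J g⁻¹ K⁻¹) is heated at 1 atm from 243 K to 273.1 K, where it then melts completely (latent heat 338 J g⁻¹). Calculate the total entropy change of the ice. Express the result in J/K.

Warming step: ΔS₁ = m c ln(T_tr/T_i) = 244 × 2.09 × ln(273.1/243) = 59.55 J/K.
Phase change: ΔS₂ = +mL/T_tr = 244 × 338 / 273.1 = 302 J/K.
ΔS_total = (59.55) + (302) = 362 J/K.

ΔS = 362 J/K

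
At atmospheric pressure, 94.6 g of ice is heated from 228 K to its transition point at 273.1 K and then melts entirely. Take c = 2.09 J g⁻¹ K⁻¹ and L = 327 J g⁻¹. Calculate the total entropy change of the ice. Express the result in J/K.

ΔS = 149 J/K

Warming step: ΔS₁ = m c ln(T_tr/T_i) = 94.6 × 2.09 × ln(273.1/228) = 35.69 J/K.
Phase change: ΔS₂ = +mL/T_tr = 94.6 × 327 / 273.1 = 113.3 J/K.
ΔS_total = (35.69) + (113.3) = 149 J/K.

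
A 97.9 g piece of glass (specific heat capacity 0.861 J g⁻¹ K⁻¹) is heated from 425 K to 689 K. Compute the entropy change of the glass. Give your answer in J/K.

ΔS = 40.7 J/K

ΔS = ∫dQ_rev/T = m c ln(T₂/T₁) = 97.9 × 0.861 × ln(689/425) = 40.7 J/K.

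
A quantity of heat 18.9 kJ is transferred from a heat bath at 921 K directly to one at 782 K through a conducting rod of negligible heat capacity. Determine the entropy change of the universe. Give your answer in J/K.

ΔS_total = 3.65 J/K

ΔS_hot = −Q/T_H = −18900/921 = -20.52 J/K and ΔS_cold = +Q/T_C = 18900/782 = 24.17 J/K.
ΔS_total = -20.52 + 24.17 = 3.65 J/K, positive as the second law requires.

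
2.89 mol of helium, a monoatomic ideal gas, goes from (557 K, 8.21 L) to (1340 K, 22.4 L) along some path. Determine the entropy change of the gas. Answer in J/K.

Entropy is a state function: ΔS = nC_V ln(T₂/T₁) + nR ln(V₂/V₁), with C_V = 3R/2 = 12.47 J mol⁻¹ K⁻¹ for a monoatomic ideal gas.
ΔS = 2.89 × [12.47 × ln(1340/557) + 8.314 × ln(22.4/8.21)] = 55.8 J/K.

ΔS = 55.8 J/K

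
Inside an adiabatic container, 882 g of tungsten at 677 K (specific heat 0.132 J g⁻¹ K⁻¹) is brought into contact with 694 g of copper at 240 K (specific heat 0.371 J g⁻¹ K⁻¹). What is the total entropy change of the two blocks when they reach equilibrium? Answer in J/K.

ΔS_total = 47.2 J/K

Energy balance: T_f = (m₁c₁T₁ + m₂c₂T₂)/(m₁c₁ + m₂c₂) = 376.07 K.
ΔS₁ = m₁c₁ ln(T_f/T₁) = 116.424 × ln(376.07/677) = -68.44 J/K.
ΔS₂ = m₂c₂ ln(T_f/T₂) = 257.474 × ln(376.07/240) = 115.6 J/K.
ΔS_total = -68.44 + 115.6 = 47.2 J/K.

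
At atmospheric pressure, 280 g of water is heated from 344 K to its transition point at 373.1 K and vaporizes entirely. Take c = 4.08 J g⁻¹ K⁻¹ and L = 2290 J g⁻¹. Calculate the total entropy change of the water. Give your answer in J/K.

Warming step: ΔS₁ = m c ln(T_tr/T_i) = 280 × 4.08 × ln(373.1/344) = 92.77 J/K.
Phase change: ΔS₂ = +mL/T_tr = 280 × 2290 / 373.1 = 1719 J/K.
ΔS_total = (92.77) + (1719) = 1810 J/K.

ΔS = 1810 J/K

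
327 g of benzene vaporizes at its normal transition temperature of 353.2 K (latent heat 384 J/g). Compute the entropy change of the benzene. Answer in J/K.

ΔS = 356 J/K

Heat absorbed by the substance: Q = mL = 327 × 384 = 125568 J.
At constant T, ΔS = Q_rev/T = 125568 / 353.2 = 356 J/K.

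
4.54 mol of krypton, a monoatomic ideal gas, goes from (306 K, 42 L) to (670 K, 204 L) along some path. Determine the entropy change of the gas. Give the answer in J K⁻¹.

ΔS = 104 J/K

Entropy is a state function: ΔS = nC_V ln(T₂/T₁) + nR ln(V₂/V₁), with C_V = 3R/2 = 12.47 J mol⁻¹ K⁻¹ for a monoatomic ideal gas.
ΔS = 4.54 × [12.47 × ln(670/306) + 8.314 × ln(204/42)] = 104 J/K.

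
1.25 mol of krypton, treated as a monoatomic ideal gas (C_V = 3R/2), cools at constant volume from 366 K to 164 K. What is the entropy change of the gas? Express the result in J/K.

ΔS = -12.5 J/K

At constant volume, ΔS = nC_V ln(T₂/T₁) with C_V = 3R/2 = 12.47 J mol⁻¹ K⁻¹.
ΔS = 1.25 × 12.47 × ln(164/366) = -12.5 J/K.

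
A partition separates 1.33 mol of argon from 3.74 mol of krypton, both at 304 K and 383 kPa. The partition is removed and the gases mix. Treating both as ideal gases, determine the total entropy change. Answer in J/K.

Mole fractions: x_A = 1.33/5.07 = 0.262, x_B = 0.738.
ΔS_mix = −R(n_A ln x_A + n_B ln x_B) = −8.314 × (1.33 ln 0.262 + 3.74 ln 0.738) = 24.3 J/K.

ΔS_mix = 24.3 J/K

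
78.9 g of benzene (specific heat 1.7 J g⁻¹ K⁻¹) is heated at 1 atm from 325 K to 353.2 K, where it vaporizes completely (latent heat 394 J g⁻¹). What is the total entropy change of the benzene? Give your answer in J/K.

ΔS = 99.2 J/K

Warming step: ΔS₁ = m c ln(T_tr/T_i) = 78.9 × 1.7 × ln(353.2/325) = 11.16 J/K.
Phase change: ΔS₂ = +mL/T_tr = 78.9 × 394 / 353.2 = 88.01 J/K.
ΔS_total = (11.16) + (88.01) = 99.2 J/K.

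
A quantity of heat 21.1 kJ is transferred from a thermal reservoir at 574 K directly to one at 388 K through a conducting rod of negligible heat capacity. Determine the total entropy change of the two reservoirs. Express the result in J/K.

ΔS_hot = −Q/T_H = −21100/574 = -36.76 J/K and ΔS_cold = +Q/T_C = 21100/388 = 54.38 J/K.
ΔS_total = -36.76 + 54.38 = 17.6 J/K, positive as the second law requires.

ΔS_total = 17.6 J/K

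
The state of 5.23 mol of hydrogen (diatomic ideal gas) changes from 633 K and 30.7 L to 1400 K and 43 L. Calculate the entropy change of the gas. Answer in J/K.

ΔS = 101 J/K

Entropy is a state function: ΔS = nC_V ln(T₂/T₁) + nR ln(V₂/V₁), with C_V = 5R/2 = 20.79 J mol⁻¹ K⁻¹ for a diatomic ideal gas.
ΔS = 5.23 × [20.79 × ln(1400/633) + 8.314 × ln(43/30.7)] = 101 J/K.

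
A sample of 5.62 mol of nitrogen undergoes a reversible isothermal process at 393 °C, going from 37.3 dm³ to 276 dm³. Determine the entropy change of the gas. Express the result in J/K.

For an isothermal ideal gas ΔS_gas = nR ln(V₂/V₁) = 5.62 × 8.314 × ln(276/37.3) = 93.5 J/K.

ΔS_gas = 93.5 J/K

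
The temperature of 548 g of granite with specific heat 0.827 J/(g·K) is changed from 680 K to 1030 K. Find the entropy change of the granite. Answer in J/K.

ΔS = ∫dQ_rev/T = m c ln(T₂/T₁) = 548 × 0.827 × ln(1030/680) = 188 J/K.

ΔS = 188 J/K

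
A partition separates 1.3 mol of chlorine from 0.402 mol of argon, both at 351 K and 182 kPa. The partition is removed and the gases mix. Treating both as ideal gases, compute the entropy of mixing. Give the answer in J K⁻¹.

Mole fractions: x_A = 1.3/1.7 = 0.764, x_B = 0.236.
ΔS_mix = −R(n_A ln x_A + n_B ln x_B) = −8.314 × (1.3 ln 0.764 + 0.402 ln 0.236) = 7.74 J/K.

ΔS_mix = 7.74 J/K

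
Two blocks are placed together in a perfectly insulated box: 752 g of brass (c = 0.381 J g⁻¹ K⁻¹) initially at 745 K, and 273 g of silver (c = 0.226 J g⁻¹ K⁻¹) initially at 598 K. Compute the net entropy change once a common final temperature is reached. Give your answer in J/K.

ΔS_total = 1.17 J/K

Energy balance: T_f = (m₁c₁T₁ + m₂c₂T₂)/(m₁c₁ + m₂c₂) = 718.95 K.
ΔS₁ = m₁c₁ ln(T_f/T₁) = 286.512 × ln(718.95/745) = -10.2 J/K.
ΔS₂ = m₂c₂ ln(T_f/T₂) = 61.698 × ln(718.95/598) = 11.37 J/K.
ΔS_total = -10.2 + 11.37 = 1.17 J/K.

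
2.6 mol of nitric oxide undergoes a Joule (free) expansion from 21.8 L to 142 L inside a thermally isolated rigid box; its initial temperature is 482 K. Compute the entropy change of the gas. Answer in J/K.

No heat is exchanged and no work is done, so the ideal-gas temperature stays constant.
Entropy is a state function; using a reversible isothermal path, ΔS_gas = nR ln(V₂/V₁) = 2.6 × 8.314 × ln(142/21.8) = 40.5 J/K.

ΔS_gas = 40.5 J/K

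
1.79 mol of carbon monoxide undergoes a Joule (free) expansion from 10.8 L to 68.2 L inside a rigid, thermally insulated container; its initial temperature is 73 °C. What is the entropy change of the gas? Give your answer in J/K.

ΔS_gas = 27.4 J/K

No heat is exchanged and no work is done, so the ideal-gas temperature stays constant.
Entropy is a state function; using a reversible isothermal path, ΔS_gas = nR ln(V₂/V₁) = 1.79 × 8.314 × ln(68.2/10.8) = 27.4 J/K.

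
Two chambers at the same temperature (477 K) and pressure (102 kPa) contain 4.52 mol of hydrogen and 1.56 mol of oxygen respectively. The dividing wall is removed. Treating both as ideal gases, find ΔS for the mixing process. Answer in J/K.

Mole fractions: x_A = 4.52/6.08 = 0.743, x_B = 0.257.
ΔS_mix = −R(n_A ln x_A + n_B ln x_B) = −8.314 × (4.52 ln 0.743 + 1.56 ln 0.257) = 28.8 J/K.

ΔS_mix = 28.8 J/K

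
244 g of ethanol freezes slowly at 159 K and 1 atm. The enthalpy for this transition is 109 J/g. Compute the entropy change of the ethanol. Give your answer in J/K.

Heat released by the substance: Q = −mL = −244 × 109 = −26596 J.
At constant T, ΔS = Q_rev/T = −26596 / 159 = -167 J/K.

ΔS = -167 J/K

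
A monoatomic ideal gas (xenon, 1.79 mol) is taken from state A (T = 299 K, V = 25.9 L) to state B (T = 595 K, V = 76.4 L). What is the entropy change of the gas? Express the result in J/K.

ΔS = 31.5 J/K

Entropy is a state function: ΔS = nC_V ln(T₂/T₁) + nR ln(V₂/V₁), with C_V = 3R/2 = 12.47 J mol⁻¹ K⁻¹ for a monoatomic ideal gas.
ΔS = 1.79 × [12.47 × ln(595/299) + 8.314 × ln(76.4/25.9)] = 31.5 J/K.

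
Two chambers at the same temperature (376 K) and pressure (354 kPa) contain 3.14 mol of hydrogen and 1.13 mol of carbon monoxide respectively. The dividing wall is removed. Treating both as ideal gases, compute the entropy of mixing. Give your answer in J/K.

ΔS_mix = 20.5 J/K

Mole fractions: x_A = 3.14/4.27 = 0.735, x_B = 0.265.
ΔS_mix = −R(n_A ln x_A + n_B ln x_B) = −8.314 × (3.14 ln 0.735 + 1.13 ln 0.265) = 20.5 J/K.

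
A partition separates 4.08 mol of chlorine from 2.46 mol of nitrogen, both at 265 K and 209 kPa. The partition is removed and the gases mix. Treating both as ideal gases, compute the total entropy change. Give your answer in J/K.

Mole fractions: x_A = 4.08/6.54 = 0.624, x_B = 0.376.
ΔS_mix = −R(n_A ln x_A + n_B ln x_B) = −8.314 × (4.08 ln 0.624 + 2.46 ln 0.376) = 36 J/K.

ΔS_mix = 36 J/K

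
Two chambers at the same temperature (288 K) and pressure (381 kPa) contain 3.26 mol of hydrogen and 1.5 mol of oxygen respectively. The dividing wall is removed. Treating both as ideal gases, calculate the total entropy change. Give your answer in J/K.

Mole fractions: x_A = 3.26/4.76 = 0.685, x_B = 0.315.
ΔS_mix = −R(n_A ln x_A + n_B ln x_B) = −8.314 × (3.26 ln 0.685 + 1.5 ln 0.315) = 24.7 J/K.

ΔS_mix = 24.7 J/K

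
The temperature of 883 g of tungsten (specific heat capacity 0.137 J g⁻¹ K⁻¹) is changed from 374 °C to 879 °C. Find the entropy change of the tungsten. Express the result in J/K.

ΔS = 69.8 J/K

In kelvin: T₁ = 647.15 K, T₂ = 1152.15 K. ΔS = ∫dQ_rev/T = m c ln(T₂/T₁) = 883 × 0.137 × ln(1152.15/647.15) = 69.8 J/K.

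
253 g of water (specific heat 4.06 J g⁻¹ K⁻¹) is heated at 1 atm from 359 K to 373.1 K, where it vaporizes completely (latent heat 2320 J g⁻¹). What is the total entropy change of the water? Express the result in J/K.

ΔS = 1610 J/K

Warming step: ΔS₁ = m c ln(T_tr/T_i) = 253 × 4.06 × ln(373.1/359) = 39.57 J/K.
Phase change: ΔS₂ = +mL/T_tr = 253 × 2320 / 373.1 = 1573 J/K.
ΔS_total = (39.57) + (1573) = 1610 J/K.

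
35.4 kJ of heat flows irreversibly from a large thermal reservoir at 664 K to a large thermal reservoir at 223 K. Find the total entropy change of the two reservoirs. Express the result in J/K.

ΔS_hot = −Q/T_H = −35400/664 = -53.31 J/K and ΔS_cold = +Q/T_C = 35400/223 = 158.7 J/K.
ΔS_total = -53.31 + 158.7 = 105 J/K, positive as the second law requires.

ΔS_total = 105 J/K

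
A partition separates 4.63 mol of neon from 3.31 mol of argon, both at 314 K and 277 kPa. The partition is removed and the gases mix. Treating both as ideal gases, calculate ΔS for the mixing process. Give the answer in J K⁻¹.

ΔS_mix = 44.8 J/K

Mole fractions: x_A = 4.63/7.94 = 0.583, x_B = 0.417.
ΔS_mix = −R(n_A ln x_A + n_B ln x_B) = −8.314 × (4.63 ln 0.583 + 3.31 ln 0.417) = 44.8 J/K.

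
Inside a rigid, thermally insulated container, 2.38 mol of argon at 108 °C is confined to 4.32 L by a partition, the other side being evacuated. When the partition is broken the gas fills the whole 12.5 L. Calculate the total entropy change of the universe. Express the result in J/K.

No heat is exchanged and no work is done, so the ideal-gas temperature stays constant.
Entropy is a state function; using a reversible isothermal path, ΔS_gas = nR ln(V₂/V₁) = 2.38 × 8.314 × ln(12.5/4.32) = 21 J/K.
The insulated surroundings exchange no heat, so ΔS_surr = 0 and ΔS_universe = ΔS_gas.

ΔS_universe = 21 J/K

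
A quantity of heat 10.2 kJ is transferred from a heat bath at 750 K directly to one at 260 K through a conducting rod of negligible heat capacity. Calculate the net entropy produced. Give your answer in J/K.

ΔS_hot = −Q/T_H = −10200/750 = -13.6 J/K and ΔS_cold = +Q/T_C = 10200/260 = 39.23 J/K.
ΔS_total = -13.6 + 39.23 = 25.6 J/K, positive as the second law requires.

ΔS_total = 25.6 J/K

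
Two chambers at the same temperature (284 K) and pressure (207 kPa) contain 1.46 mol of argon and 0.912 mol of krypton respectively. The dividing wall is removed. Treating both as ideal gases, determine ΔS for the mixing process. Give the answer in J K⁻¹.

Mole fractions: x_A = 1.46/2.37 = 0.616, x_B = 0.384.
ΔS_mix = −R(n_A ln x_A + n_B ln x_B) = −8.314 × (1.46 ln 0.616 + 0.912 ln 0.384) = 13.1 J/K.

ΔS_mix = 13.1 J/K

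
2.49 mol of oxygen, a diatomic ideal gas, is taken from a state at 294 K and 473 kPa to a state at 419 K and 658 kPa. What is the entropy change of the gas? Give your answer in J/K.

ΔS = 18.8 J/K

ΔS = nC_p ln(T₂/T₁) − nR ln(P₂/P₁), with C_p = 7R/2 = 29.1 J mol⁻¹ K⁻¹ for a diatomic ideal gas.
ΔS = 2.49 × [29.1 × ln(419/294) − 8.314 × ln(658/473)] = 18.8 J/K.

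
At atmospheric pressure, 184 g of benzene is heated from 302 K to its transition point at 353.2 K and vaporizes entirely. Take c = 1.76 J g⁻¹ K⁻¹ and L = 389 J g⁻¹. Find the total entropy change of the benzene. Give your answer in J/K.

Warming step: ΔS₁ = m c ln(T_tr/T_i) = 184 × 1.76 × ln(353.2/302) = 50.72 J/K.
Phase change: ΔS₂ = +mL/T_tr = 184 × 389 / 353.2 = 202.7 J/K.
ΔS_total = (50.72) + (202.7) = 253 J/K.

ΔS = 253 J/K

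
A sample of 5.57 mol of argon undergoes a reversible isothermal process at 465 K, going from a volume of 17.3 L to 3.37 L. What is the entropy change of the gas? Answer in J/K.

ΔS_gas = -75.8 J/K

For an isothermal ideal gas ΔS_gas = nR ln(V₂/V₁) = 5.57 × 8.314 × ln(3.37/17.3) = -75.8 J/K.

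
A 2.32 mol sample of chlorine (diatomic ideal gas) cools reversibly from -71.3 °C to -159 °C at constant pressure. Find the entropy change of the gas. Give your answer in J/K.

In kelvin: T₁ = 201.85 K, T₂ = 114.15 K. At constant pressure, ΔS = nC_p ln(T₂/T₁) with C_p = 7R/2 = 29.1 J mol⁻¹ K⁻¹.
ΔS = 2.32 × 29.1 × ln(114.15/201.85) = -38.5 J/K.

ΔS = -38.5 J/K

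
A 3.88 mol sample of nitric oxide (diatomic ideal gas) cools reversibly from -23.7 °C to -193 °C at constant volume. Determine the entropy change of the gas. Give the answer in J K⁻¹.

ΔS = -91.6 J/K

In kelvin: T₁ = 249.45 K, T₂ = 80.15 K. At constant volume, ΔS = nC_V ln(T₂/T₁) with C_V = 5R/2 = 20.79 J mol⁻¹ K⁻¹.
ΔS = 3.88 × 20.79 × ln(80.15/249.45) = -91.6 J/K.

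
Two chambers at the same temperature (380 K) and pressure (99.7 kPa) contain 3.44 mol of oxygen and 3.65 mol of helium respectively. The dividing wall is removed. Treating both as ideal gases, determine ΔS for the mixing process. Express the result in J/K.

ΔS_mix = 40.8 J/K

Mole fractions: x_A = 3.44/7.09 = 0.485, x_B = 0.515.
ΔS_mix = −R(n_A ln x_A + n_B ln x_B) = −8.314 × (3.44 ln 0.485 + 3.65 ln 0.515) = 40.8 J/K.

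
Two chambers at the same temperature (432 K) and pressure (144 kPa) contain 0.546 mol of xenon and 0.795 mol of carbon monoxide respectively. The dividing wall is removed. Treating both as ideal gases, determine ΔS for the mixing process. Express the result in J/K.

Mole fractions: x_A = 0.546/1.34 = 0.407, x_B = 0.593.
ΔS_mix = −R(n_A ln x_A + n_B ln x_B) = −8.314 × (0.546 ln 0.407 + 0.795 ln 0.593) = 7.53 J/K.

ΔS_mix = 7.53 J/K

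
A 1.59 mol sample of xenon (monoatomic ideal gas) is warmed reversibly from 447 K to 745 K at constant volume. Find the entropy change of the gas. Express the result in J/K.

ΔS = 10.1 J/K

At constant volume, ΔS = nC_V ln(T₂/T₁) with C_V = 3R/2 = 12.47 J mol⁻¹ K⁻¹.
ΔS = 1.59 × 12.47 × ln(745/447) = 10.1 J/K.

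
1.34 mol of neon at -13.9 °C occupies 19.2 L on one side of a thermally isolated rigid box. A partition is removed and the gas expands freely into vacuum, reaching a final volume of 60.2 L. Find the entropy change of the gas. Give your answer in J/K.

For an ideal gas in free expansion Q = 0 and W = 0, so T is unchanged.
Entropy is a state function; using a reversible isothermal path, ΔS_gas = nR ln(V₂/V₁) = 1.34 × 8.314 × ln(60.2/19.2) = 12.7 J/K.

ΔS_gas = 12.7 J/K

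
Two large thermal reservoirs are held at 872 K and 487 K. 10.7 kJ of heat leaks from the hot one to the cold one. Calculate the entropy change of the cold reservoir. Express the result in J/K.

The cold reservoir gains heat Q, so ΔS_cold = +Q/T_C = 10700/487 = 22 J/K.

ΔS_cold = 22 J/K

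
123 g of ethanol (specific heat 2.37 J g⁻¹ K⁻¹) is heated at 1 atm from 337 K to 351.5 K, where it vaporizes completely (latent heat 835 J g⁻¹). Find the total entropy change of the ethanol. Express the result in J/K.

ΔS = 304 J/K

Warming step: ΔS₁ = m c ln(T_tr/T_i) = 123 × 2.37 × ln(351.5/337) = 12.28 J/K.
Phase change: ΔS₂ = +mL/T_tr = 123 × 835 / 351.5 = 292.2 J/K.
ΔS_total = (12.28) + (292.2) = 304 J/K.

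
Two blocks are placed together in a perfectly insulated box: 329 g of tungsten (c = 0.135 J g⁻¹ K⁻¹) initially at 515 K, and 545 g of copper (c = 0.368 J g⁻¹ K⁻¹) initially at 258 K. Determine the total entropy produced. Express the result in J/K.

Energy balance: T_f = (m₁c₁T₁ + m₂c₂T₂)/(m₁c₁ + m₂c₂) = 304.6 K.
ΔS₁ = m₁c₁ ln(T_f/T₁) = 44.415 × ln(304.6/515) = -23.33 J/K.
ΔS₂ = m₂c₂ ln(T_f/T₂) = 200.56 × ln(304.6/258) = 33.3 J/K.
ΔS_total = -23.33 + 33.3 = 9.97 J/K.

ΔS_total = 9.97 J/K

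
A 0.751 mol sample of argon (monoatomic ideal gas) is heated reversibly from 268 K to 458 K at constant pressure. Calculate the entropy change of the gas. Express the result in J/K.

At constant pressure, ΔS = nC_p ln(T₂/T₁) with C_p = 5R/2 = 20.79 J mol⁻¹ K⁻¹.
ΔS = 0.751 × 20.79 × ln(458/268) = 8.36 J/K.

ΔS = 8.36 J/K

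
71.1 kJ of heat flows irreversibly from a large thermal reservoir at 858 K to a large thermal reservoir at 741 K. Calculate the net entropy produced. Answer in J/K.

ΔS_hot = −Q/T_H = −71100/858 = -82.87 J/K and ΔS_cold = +Q/T_C = 71100/741 = 95.95 J/K.
ΔS_total = -82.87 + 95.95 = 13.1 J/K, positive as the second law requires.

ΔS_total = 13.1 J/K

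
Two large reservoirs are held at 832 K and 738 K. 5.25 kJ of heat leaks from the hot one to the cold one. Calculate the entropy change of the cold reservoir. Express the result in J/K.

The cold reservoir gains heat Q, so ΔS_cold = +Q/T_C = 5250/738 = 7.11 J/K.

ΔS_cold = 7.11 J/K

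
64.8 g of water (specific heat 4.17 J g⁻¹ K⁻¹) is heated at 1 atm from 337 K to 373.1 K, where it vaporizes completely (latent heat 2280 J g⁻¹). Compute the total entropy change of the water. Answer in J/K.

Warming step: ΔS₁ = m c ln(T_tr/T_i) = 64.8 × 4.17 × ln(373.1/337) = 27.498 J/K.
Phase change: ΔS₂ = +mL/T_tr = 64.8 × 2280 / 373.1 = 395.99 J/K.
ΔS_total = (27.498) + (395.99) = 423 J/K.

ΔS = 423 J/K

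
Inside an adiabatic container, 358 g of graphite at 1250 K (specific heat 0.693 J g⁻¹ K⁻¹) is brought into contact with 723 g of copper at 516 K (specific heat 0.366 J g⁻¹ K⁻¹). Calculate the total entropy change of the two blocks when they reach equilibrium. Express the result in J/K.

Energy balance: T_f = (m₁c₁T₁ + m₂c₂T₂)/(m₁c₁ + m₂c₂) = 871.17 K.
ΔS₁ = m₁c₁ ln(T_f/T₁) = 248.094 × ln(871.17/1250) = -89.58 J/K.
ΔS₂ = m₂c₂ ln(T_f/T₂) = 264.618 × ln(871.17/516) = 138.6 J/K.
ΔS_total = -89.58 + 138.6 = 49 J/K.

ΔS_total = 49 J/K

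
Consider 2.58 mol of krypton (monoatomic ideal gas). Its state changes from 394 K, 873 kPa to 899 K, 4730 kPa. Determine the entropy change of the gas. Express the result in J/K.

ΔS = nC_p ln(T₂/T₁) − nR ln(P₂/P₁), with C_p = 5R/2 = 20.79 J mol⁻¹ K⁻¹ for a monoatomic ideal gas.
ΔS = 2.58 × [20.79 × ln(899/394) − 8.314 × ln(4730/873)] = 7.99 J/K.

ΔS = 7.99 J/K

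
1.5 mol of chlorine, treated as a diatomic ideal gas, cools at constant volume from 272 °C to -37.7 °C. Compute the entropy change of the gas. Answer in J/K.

ΔS = -26.2 J/K

In kelvin: T₁ = 545.15 K, T₂ = 235.45 K. At constant volume, ΔS = nC_V ln(T₂/T₁) with C_V = 5R/2 = 20.79 J mol⁻¹ K⁻¹.
ΔS = 1.5 × 20.79 × ln(235.45/545.15) = -26.2 J/K.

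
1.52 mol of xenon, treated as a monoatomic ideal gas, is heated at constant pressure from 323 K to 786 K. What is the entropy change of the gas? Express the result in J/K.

At constant pressure, ΔS = nC_p ln(T₂/T₁) with C_p = 5R/2 = 20.79 J mol⁻¹ K⁻¹.
ΔS = 1.52 × 20.79 × ln(786/323) = 28.1 J/K.

ΔS = 28.1 J/K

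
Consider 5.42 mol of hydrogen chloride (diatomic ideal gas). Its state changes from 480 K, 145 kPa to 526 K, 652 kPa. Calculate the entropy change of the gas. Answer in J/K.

ΔS = -53.3 J/K

ΔS = nC_p ln(T₂/T₁) − nR ln(P₂/P₁), with C_p = 7R/2 = 29.1 J mol⁻¹ K⁻¹ for a diatomic ideal gas.
ΔS = 5.42 × [29.1 × ln(526/480) − 8.314 × ln(652/145)] = -53.3 J/K.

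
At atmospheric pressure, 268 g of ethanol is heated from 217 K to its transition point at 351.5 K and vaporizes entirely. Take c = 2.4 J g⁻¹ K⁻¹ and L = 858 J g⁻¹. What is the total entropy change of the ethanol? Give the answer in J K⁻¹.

Warming step: ΔS₁ = m c ln(T_tr/T_i) = 268 × 2.4 × ln(351.5/217) = 310.2 J/K.
Phase change: ΔS₂ = +mL/T_tr = 268 × 858 / 351.5 = 654.2 J/K.
ΔS_total = (310.2) + (654.2) = 964 J/K.

ΔS = 964 J/K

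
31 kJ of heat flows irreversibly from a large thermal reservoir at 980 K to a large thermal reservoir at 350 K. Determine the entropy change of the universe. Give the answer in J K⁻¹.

ΔS_hot = −Q/T_H = −31000/980 = -31.63 J/K and ΔS_cold = +Q/T_C = 31000/350 = 88.57 J/K.
ΔS_total = -31.63 + 88.57 = 56.9 J/K, positive as the second law requires.

ΔS_total = 56.9 J/K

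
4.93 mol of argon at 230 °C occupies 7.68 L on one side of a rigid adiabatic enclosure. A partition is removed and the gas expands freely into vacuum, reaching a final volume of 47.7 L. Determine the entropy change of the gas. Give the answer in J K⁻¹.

No heat is exchanged and no work is done, so the ideal-gas temperature stays constant.
Entropy is a state function; using a reversible isothermal path, ΔS_gas = nR ln(V₂/V₁) = 4.93 × 8.314 × ln(47.7/7.68) = 74.9 J/K.

ΔS_gas = 74.9 J/K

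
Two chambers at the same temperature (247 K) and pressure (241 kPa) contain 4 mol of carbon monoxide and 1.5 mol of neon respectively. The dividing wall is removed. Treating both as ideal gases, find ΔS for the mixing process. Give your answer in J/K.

Mole fractions: x_A = 4/5.5 = 0.727, x_B = 0.273.
ΔS_mix = −R(n_A ln x_A + n_B ln x_B) = −8.314 × (4 ln 0.727 + 1.5 ln 0.273) = 26.8 J/K.

ΔS_mix = 26.8 J/K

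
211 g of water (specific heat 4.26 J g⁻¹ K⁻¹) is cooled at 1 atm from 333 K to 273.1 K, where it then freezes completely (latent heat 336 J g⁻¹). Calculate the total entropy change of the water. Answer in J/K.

Cooling step: ΔS₁ = m c ln(T_tr/T_i) = 211 × 4.26 × ln(273.1/333) = -178.2 J/K.
Phase change: ΔS₂ = −mL/T_tr = −211 × 336 / 273.1 = -259.6 J/K.
ΔS_total = (-178.2) + (-259.6) = -438 J/K.

ΔS = -438 J/K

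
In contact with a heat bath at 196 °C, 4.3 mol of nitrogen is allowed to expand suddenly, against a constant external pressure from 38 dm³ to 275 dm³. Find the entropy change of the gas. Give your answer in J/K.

Entropy is a state function, so ΔS_gas depends only on the end states.
For an isothermal ideal gas ΔS_gas = nR ln(V₂/V₁) = 4.3 × 8.314 × ln(275/38) = 70.8 J/K.

ΔS_gas = 70.8 J/K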